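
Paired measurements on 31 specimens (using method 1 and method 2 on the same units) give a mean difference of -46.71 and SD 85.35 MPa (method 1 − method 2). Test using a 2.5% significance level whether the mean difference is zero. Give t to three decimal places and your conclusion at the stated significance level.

t = -3.047; reject H0

H0: μ_d = 0; H1: μ_d ≠ 0 (paired t-test on the differences, two-sided).
t = d̄/(s_d/√n) = -46.71/(85.35/√31) = -3.047
df = n − 1 = 30
Two-sided p-value ≈ 0.0048
Since p ≈ 0.0048 < α = 0.025, reject H0; the data support H1.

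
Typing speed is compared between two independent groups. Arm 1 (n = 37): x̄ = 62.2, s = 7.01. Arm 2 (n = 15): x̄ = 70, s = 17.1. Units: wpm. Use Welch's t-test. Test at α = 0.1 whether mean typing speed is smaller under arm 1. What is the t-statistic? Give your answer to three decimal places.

Let group 1 = arm 1, group 2 = arm 2. H0: μ_1 = μ_2; H1: μ_1 < μ_2 (Welch's two-sample t-test, left-tailed).
t = (x̄_1 − x̄_2)/√(s_1²/n_1 + s_2²/n_2) = (62.2 − 70)/√(7.01²/37 + 17.1²/15) = -1.709
Welch–Satterthwaite df ≈ 15.94
p-value = P(T ≤ -1.709) ≈ 0.0534
Since p ≈ 0.0534 < α = 0.1, reject H0; the evidence is statistically significant.

-1.709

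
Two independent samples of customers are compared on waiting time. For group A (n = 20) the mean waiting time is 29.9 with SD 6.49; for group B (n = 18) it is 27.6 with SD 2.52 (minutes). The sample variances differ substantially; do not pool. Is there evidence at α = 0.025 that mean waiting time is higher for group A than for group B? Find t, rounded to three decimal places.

1.467

Let group 1 = group A, group 2 = group B. H0: μ_1 = μ_2; H1: μ_1 > μ_2 (Welch's two-sample t-test, right-tailed).
t = (x̄_1 − x̄_2)/√(s_1²/n_1 + s_2²/n_2) = (29.9 − 27.6)/√(6.49²/20 + 2.52²/18) = 1.467
Welch–Satterthwaite df ≈ 25.11
p-value = P(T ≥ 1.467) ≈ 0.077
Since p ≈ 0.077 > α = 0.025, fail to reject H0; the data do not provide sufficient evidence against H0.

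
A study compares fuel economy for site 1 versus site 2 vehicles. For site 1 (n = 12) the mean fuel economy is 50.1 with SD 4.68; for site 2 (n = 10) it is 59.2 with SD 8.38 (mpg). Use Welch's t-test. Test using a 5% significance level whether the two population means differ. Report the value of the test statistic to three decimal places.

-3.059

Let group 1 = site 1, group 2 = site 2. H0: μ_1 = μ_2; H1: μ_1 ≠ μ_2 (Welch's two-sample t-test, two-sided).
t = (x̄_1 − x̄_2)/√(s_1²/n_1 + s_2²/n_2) = (50.1 − 59.2)/√(4.68²/12 + 8.38²/10) = -3.059
Welch–Satterthwaite df ≈ 13.54
Two-sided p-value ≈ 0.0088
Since p ≈ 0.0088 < α = 0.05, reject H0; the data support H1.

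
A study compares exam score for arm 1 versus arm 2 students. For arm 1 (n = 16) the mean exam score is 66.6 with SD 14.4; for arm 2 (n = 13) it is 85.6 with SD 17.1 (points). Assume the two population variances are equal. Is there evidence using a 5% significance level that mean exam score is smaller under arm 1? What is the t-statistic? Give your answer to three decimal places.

Let group 1 = arm 1, group 2 = arm 2. H0: μ_1 = μ_2; H1: μ_1 < μ_2 (two-sample pooled-variance t-test, left-tailed).
s_p² = [(16−1)·14.4² + (13−1)·17.1²]/(16+13−2) = 245.16
t = (66.6 − 85.6)/√[245.16·(1/16 + 1/13)] = -3.250
df = n₁ + n₂ − 2 = 27
p-value = P(T ≤ -3.250) ≈ 0.002
Since p ≈ 0.002 < α = 0.05, reject H0; the data support H1.

-3.250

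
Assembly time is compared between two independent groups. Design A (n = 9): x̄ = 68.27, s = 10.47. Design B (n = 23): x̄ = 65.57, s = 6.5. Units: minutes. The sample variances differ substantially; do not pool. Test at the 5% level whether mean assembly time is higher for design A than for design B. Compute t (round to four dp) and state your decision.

t = 0.7212; fail to reject H0

Let group 1 = design A, group 2 = design B. H0: μ_1 = μ_2; H1: μ_1 > μ_2 (Welch's two-sample t-test, right-tailed).
t = (x̄_1 − x̄_2)/√(s_1²/n_1 + s_2²/n_2) = (68.27 − 65.57)/√(10.47²/9 + 6.5²/23) = 0.7212
Welch–Satterthwaite df ≈ 10.51
p-value = P(T ≥ 0.7212) ≈ 0.243
Since p ≈ 0.243 > α = 0.05, fail to reject H0; the data do not provide sufficient evidence against H0.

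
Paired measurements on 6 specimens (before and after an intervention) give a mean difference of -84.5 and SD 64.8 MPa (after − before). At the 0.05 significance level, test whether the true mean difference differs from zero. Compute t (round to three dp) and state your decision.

H0: μ_d = 0; H1: μ_d ≠ 0 (paired t-test on the differences, two-sided).
t = d̄/(s_d/√n) = -84.5/(64.8/√6) = -3.194
df = n − 1 = 5
Two-sided p-value ≈ 0.0242
Since p ≈ 0.0242 < α = 0.05, reject H0; the evidence is statistically significant.

t = -3.194; reject H0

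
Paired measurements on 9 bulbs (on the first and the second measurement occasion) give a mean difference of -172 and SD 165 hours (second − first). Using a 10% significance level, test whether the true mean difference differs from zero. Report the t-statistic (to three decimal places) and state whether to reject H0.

t = -3.127; reject H0

H0: μ_d = 0; H1: μ_d ≠ 0 (paired t-test on the differences, two-sided).
t = d̄/(s_d/√n) = -172/(165/√9) = -3.127
df = n − 1 = 8
Two-sided p-value ≈ 0.014
Since p ≈ 0.014 < α = 0.1, reject H0; the evidence is statistically significant.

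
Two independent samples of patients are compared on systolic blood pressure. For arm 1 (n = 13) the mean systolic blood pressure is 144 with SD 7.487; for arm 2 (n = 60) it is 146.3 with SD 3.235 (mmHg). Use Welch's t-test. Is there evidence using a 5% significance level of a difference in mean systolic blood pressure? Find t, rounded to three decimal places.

-1.086

Let group 1 = arm 1, group 2 = arm 2. H0: μ_1 = μ_2; H1: μ_1 ≠ μ_2 (Welch's two-sample t-test, two-sided).
t = (x̄_1 − x̄_2)/√(s_1²/n_1 + s_2²/n_2) = (144 − 146.3)/√(7.487²/13 + 3.235²/60) = -1.086
Welch–Satterthwaite df ≈ 12.99
Two-sided p-value ≈ 0.297
Since p ≈ 0.297 > α = 0.05, fail to reject H0; the evidence is not statistically significant.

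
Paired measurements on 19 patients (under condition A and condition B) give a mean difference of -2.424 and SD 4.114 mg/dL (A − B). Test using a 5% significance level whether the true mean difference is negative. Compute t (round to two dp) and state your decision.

H0: μ_d = 0; H1: μ_d < 0 (paired t-test on the differences, left-tailed).
t = d̄/(s_d/√n) = -2.424/(4.114/√19) = -2.57
df = n − 1 = 18
p-value = P(T ≤ -2.57) ≈ 0.010
Since p ≈ 0.010 < α = 0.05, reject H0; the data support H1.

t = -2.57; reject H0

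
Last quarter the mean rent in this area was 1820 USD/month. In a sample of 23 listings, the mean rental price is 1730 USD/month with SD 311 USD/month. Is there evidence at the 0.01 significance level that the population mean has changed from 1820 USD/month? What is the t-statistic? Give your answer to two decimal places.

H0: μ = 1820; H1: μ ≠ 1820 (one-sample t-test, two-sided).
t = (x̄ − μ₀)/(s/√n) = (1730 − 1820)/(311/√23) = -1.39
df = n − 1 = 22
Two-sided p-value ≈ 0.1791
Since p ≈ 0.1791 > α = 0.01, fail to reject H0; the evidence is not statistically significant.

-1.39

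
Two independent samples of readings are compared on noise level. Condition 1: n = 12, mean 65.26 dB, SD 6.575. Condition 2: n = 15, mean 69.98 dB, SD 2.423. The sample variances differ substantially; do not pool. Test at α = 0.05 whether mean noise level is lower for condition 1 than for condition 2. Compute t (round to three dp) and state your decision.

t = -2.362; reject H0

Let group 1 = condition 1, group 2 = condition 2. H0: μ_1 = μ_2; H1: μ_1 < μ_2 (Welch's two-sample t-test, left-tailed).
t = (x̄_1 − x̄_2)/√(s_1²/n_1 + s_2²/n_2) = (65.26 − 69.98)/√(6.575²/12 + 2.423²/15) = -2.362
Welch–Satterthwaite df ≈ 13.40
p-value = P(T ≤ -2.362) ≈ 0.0170
Since p ≈ 0.0170 < α = 0.05, reject H0; the evidence is statistically significant.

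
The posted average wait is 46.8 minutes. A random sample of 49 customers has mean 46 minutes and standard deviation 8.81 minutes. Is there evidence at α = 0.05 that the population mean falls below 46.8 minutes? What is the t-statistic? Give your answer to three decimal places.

-0.636

H0: μ = 46.8; H1: μ < 46.8 (one-sample t-test, left-tailed).
t = (x̄ − μ₀)/(s/√n) = (46 − 46.8)/(8.81/√49) = -0.636
df = n − 1 = 48
p-value = P(T ≤ -0.636) ≈ 0.264
Since p ≈ 0.264 > α = 0.05, fail to reject H0; the evidence is not statistically significant.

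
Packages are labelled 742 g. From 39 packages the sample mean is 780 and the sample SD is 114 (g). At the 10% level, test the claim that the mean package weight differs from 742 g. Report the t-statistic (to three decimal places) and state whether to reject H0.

t = 2.082; reject H0

H0: μ = 742; H1: μ ≠ 742 (one-sample t-test, two-sided).
t = (x̄ − μ₀)/(s/√n) = (780 − 742)/(114/√39) = 2.082
df = n − 1 = 38
Two-sided p-value ≈ 0.0442
Since p ≈ 0.0442 < α = 0.1, reject H0; the evidence is statistically significant.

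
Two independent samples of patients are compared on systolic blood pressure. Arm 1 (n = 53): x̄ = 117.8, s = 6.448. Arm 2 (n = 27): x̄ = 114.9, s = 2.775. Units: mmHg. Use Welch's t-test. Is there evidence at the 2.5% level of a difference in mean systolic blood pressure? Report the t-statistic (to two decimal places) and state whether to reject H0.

t = 2.80; reject H0

Let group 1 = arm 1, group 2 = arm 2. H0: μ_1 = μ_2; H1: μ_1 ≠ μ_2 (Welch's two-sample t-test, two-sided).
t = (x̄_1 − x̄_2)/√(s_1²/n_1 + s_2²/n_2) = (117.8 − 114.9)/√(6.448²/53 + 2.775²/27) = 2.80
Welch–Satterthwaite df ≈ 76.47
Two-sided p-value ≈ 0.0064
Since p ≈ 0.0064 < α = 0.025, reject H0; the evidence is statistically significant.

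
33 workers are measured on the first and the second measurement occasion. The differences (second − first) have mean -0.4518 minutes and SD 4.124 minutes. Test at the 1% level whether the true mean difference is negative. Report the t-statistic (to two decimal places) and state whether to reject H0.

H0: μ_d = 0; H1: μ_d < 0 (paired t-test on the differences, left-tailed).
t = d̄/(s_d/√n) = -0.4518/(4.124/√33) = -0.63
df = n − 1 = 32
p-value = P(T ≤ -0.63) ≈ 0.2668
Since p ≈ 0.2668 > α = 0.01, fail to reject H0; the data do not provide sufficient evidence against H0.

t = -0.63; fail to reject H0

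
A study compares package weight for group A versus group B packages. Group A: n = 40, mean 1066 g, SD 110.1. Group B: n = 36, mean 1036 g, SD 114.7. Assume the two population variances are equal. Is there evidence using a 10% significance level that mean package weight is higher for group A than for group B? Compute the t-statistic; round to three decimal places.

1.163

Let group 1 = group A, group 2 = group B. H0: μ_1 = μ_2; H1: μ_1 > μ_2 (two-sample pooled-variance t-test, right-tailed).
s_p² = [(40−1)·110.1² + (36−1)·114.7²]/(40+36−2) = 12611.1
t = (1066 − 1036)/√[12611.1·(1/40 + 1/36)] = 1.163
df = n₁ + n₂ − 2 = 74
p-value = P(T ≥ 1.163) ≈ 0.1243
Since p ≈ 0.1243 > α = 0.1, fail to reject H0; the evidence is not statistically significant.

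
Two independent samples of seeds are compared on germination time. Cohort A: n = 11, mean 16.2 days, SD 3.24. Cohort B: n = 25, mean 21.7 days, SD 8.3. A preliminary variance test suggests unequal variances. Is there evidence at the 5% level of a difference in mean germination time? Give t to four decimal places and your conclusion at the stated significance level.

t = -2.8555; reject H0

Let group 1 = cohort A, group 2 = cohort B. H0: μ_1 = μ_2; H1: μ_1 ≠ μ_2 (Welch's two-sample t-test, two-sided).
t = (x̄_1 − x̄_2)/√(s_1²/n_1 + s_2²/n_2) = (16.2 − 21.7)/√(3.24²/11 + 8.3²/25) = -2.8555
Welch–Satterthwaite df ≈ 33.78
Two-sided p-value ≈ 0.007
Since p ≈ 0.007 < α = 0.05, reject H0; the evidence is statistically significant.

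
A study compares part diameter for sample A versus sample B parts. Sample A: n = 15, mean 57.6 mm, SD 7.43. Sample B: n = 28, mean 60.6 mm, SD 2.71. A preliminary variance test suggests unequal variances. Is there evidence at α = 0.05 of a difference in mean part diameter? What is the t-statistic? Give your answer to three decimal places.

-1.511

Let group 1 = sample A, group 2 = sample B. H0: μ_1 = μ_2; H1: μ_1 ≠ μ_2 (Welch's two-sample t-test, two-sided).
t = (x̄_1 − x̄_2)/√(s_1²/n_1 + s_2²/n_2) = (57.6 − 60.6)/√(7.43²/15 + 2.71²/28) = -1.511
Welch–Satterthwaite df ≈ 16.02
Two-sided p-value ≈ 0.150
Since p ≈ 0.150 > α = 0.05, fail to reject H0; the data do not provide sufficient evidence against H0.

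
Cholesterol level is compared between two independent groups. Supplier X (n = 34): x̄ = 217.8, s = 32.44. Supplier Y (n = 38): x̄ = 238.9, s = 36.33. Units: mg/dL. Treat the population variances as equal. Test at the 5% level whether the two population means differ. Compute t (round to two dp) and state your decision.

Let group 1 = supplier X, group 2 = supplier Y. H0: μ_1 = μ_2; H1: μ_1 ≠ μ_2 (two-sample pooled-variance t-test, two-sided).
s_p² = [(34−1)·32.44² + (38−1)·36.33²]/(34+38−2) = 1193.75
t = (217.8 − 238.9)/√[1193.75·(1/34 + 1/38)] = -2.59
df = n₁ + n₂ − 2 = 70
Two-sided p-value ≈ 0.012
Since p ≈ 0.012 < α = 0.05, reject H0; the data support H1.

t = -2.59; reject H0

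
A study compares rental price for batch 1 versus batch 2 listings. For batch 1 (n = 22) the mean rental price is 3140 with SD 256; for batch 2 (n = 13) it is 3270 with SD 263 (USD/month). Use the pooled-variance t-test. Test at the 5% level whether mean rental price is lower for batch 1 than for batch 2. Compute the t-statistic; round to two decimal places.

-1.44

Let group 1 = batch 1, group 2 = batch 2. H0: μ_1 = μ_2; H1: μ_1 < μ_2 (two-sample pooled-variance t-test, left-tailed).
s_p² = [(22−1)·256² + (13−1)·263²]/(22+13−2) = 66857.1
t = (3140 − 3270)/√[66857.1·(1/22 + 1/13)] = -1.44
df = n₁ + n₂ − 2 = 33
p-value = P(T ≤ -1.44) ≈ 0.080
Since p ≈ 0.080 > α = 0.05, fail to reject H0; the data do not provide sufficient evidence against H0.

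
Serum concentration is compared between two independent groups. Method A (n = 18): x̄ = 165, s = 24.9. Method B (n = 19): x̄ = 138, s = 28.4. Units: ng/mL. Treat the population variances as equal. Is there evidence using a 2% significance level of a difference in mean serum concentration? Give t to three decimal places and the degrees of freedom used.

Let group 1 = method A, group 2 = method B. H0: μ_1 = μ_2; H1: μ_1 ≠ μ_2 (two-sample pooled-variance t-test, two-sided).
s_p² = [(18−1)·24.9² + (19−1)·28.4²]/(18+19−2) = 715.95
t = (165 − 138)/√[715.95·(1/18 + 1/19)] = 3.068
df = n₁ + n₂ − 2 = 35
Two-sided p-value ≈ 0.004
Since p ≈ 0.004 < α = 0.02, reject H0; the data support H1.

t = 3.068, df = 35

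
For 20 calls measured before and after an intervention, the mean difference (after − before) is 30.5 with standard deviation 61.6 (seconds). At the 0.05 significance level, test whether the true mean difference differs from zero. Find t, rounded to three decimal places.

2.214

H0: μ_d = 0; H1: μ_d ≠ 0 (paired t-test on the differences, two-sided).
t = d̄/(s_d/√n) = 30.5/(61.6/√20) = 2.214
df = n − 1 = 19
Two-sided p-value ≈ 0.0392
Since p ≈ 0.0392 < α = 0.05, reject H0; the evidence is statistically significant.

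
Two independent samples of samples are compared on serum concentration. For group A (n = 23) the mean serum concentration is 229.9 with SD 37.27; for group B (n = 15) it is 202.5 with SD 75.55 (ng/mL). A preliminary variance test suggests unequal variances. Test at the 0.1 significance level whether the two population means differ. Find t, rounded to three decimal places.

1.305

Let group 1 = group A, group 2 = group B. H0: μ_1 = μ_2; H1: μ_1 ≠ μ_2 (Welch's two-sample t-test, two-sided).
t = (x̄_1 − x̄_2)/√(s_1²/n_1 + s_2²/n_2) = (229.9 − 202.5)/√(37.27²/23 + 75.55²/15) = 1.305
Welch–Satterthwaite df ≈ 18.50
Two-sided p-value ≈ 0.2079
Since p ≈ 0.2079 > α = 0.1, fail to reject H0; the data do not provide sufficient evidence against H0.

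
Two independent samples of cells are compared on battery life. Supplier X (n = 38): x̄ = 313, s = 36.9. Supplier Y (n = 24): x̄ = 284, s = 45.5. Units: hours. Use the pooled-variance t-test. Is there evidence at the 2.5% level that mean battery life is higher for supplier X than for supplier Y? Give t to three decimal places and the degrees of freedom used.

Let group 1 = supplier X, group 2 = supplier Y. H0: μ_1 = μ_2; H1: μ_1 > μ_2 (two-sample pooled-variance t-test, right-tailed).
s_p² = [(38−1)·36.9² + (24−1)·45.5²]/(38+24−2) = 1633.26
t = (313 − 284)/√[1633.26·(1/38 + 1/24)] = 2.752
df = n₁ + n₂ − 2 = 60
p-value = P(T ≥ 2.752) ≈ 0.004
Since p ≈ 0.004 < α = 0.025, reject H0; the evidence is statistically significant.

t = 2.752, df = 60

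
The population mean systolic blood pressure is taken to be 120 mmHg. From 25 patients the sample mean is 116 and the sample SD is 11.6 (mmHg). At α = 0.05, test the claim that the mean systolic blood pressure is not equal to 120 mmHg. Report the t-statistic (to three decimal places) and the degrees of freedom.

H0: μ = 120; H1: μ ≠ 120 (one-sample t-test, two-sided).
t = (x̄ − μ₀)/(s/√n) = (116 − 120)/(11.6/√25) = -1.724
df = n − 1 = 24
Two-sided p-value ≈ 0.098
Since p ≈ 0.098 > α = 0.05, fail to reject H0; the data do not provide sufficient evidence against H0.

t = -1.724, df = 24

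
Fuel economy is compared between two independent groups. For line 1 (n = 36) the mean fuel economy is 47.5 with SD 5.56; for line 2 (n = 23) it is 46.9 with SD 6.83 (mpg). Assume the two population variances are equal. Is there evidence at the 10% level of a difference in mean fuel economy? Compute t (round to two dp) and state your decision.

t = 0.37; fail to reject H0

Let group 1 = line 1, group 2 = line 2. H0: μ_1 = μ_2; H1: μ_1 ≠ μ_2 (two-sample pooled-variance t-test, two-sided).
s_p² = [(36−1)·5.56² + (23−1)·6.83²]/(36+23−2) = 36.9869
t = (47.5 − 46.9)/√[36.9869·(1/36 + 1/23)] = 0.37
df = n₁ + n₂ − 2 = 57
Two-sided p-value ≈ 0.713
Since p ≈ 0.713 > α = 0.1, fail to reject H0; the data do not provide sufficient evidence against H0.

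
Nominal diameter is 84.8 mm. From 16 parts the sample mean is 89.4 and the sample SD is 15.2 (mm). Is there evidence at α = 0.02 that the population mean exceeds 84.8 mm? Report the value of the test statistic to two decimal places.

1.21

H0: μ = 84.8; H1: μ > 84.8 (one-sample t-test, right-tailed).
t = (x̄ − μ₀)/(s/√n) = (89.4 − 84.8)/(15.2/√16) = 1.21
df = n − 1 = 15
p-value = P(T ≥ 1.21) ≈ 0.122
Since p ≈ 0.122 > α = 0.02, fail to reject H0; the data do not provide sufficient evidence against H0.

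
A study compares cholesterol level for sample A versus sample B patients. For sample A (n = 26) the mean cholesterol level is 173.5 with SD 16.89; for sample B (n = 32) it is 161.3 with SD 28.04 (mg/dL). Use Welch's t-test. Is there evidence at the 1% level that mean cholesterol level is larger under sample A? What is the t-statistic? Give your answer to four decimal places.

Let group 1 = sample A, group 2 = sample B. H0: μ_1 = μ_2; H1: μ_1 > μ_2 (Welch's two-sample t-test, right-tailed).
t = (x̄_1 − x̄_2)/√(s_1²/n_1 + s_2²/n_2) = (173.5 − 161.3)/√(16.89²/26 + 28.04²/32) = 2.0464
Welch–Satterthwaite df ≈ 52.01
p-value = P(T ≥ 2.0464) ≈ 0.023
Since p ≈ 0.023 > α = 0.01, fail to reject H0; the data do not provide sufficient evidence against H0.

2.0464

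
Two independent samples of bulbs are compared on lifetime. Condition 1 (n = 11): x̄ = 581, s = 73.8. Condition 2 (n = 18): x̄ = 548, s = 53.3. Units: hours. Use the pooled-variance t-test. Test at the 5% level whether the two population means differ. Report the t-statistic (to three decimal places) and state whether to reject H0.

Let group 1 = condition 1, group 2 = condition 2. H0: μ_1 = μ_2; H1: μ_1 ≠ μ_2 (two-sample pooled-variance t-test, two-sided).
s_p² = [(11−1)·73.8² + (18−1)·53.3²]/(11+18−2) = 3805.91
t = (581 − 548)/√[3805.91·(1/11 + 1/18)] = 1.398
df = n₁ + n₂ − 2 = 27
Two-sided p-value ≈ 0.1736
Since p ≈ 0.1736 > α = 0.05, fail to reject H0; the data do not provide sufficient evidence against H0.

t = 1.398; fail to reject H0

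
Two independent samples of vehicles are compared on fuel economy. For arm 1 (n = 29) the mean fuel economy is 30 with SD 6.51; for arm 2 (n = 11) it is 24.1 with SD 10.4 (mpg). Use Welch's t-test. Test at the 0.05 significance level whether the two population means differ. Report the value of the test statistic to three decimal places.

Let group 1 = arm 1, group 2 = arm 2. H0: μ_1 = μ_2; H1: μ_1 ≠ μ_2 (Welch's two-sample t-test, two-sided).
t = (x̄_1 − x̄_2)/√(s_1²/n_1 + s_2²/n_2) = (30 − 24.1)/√(6.51²/29 + 10.4²/11) = 1.756
Welch–Satterthwaite df ≈ 13.09
Two-sided p-value ≈ 0.103
Since p ≈ 0.103 > α = 0.05, fail to reject H0; the evidence is not statistically significant.

1.756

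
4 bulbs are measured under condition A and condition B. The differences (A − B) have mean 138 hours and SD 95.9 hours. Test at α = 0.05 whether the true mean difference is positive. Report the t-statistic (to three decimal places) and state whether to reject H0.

t = 2.878; reject H0

H0: μ_d = 0; H1: μ_d > 0 (paired t-test on the differences, right-tailed).
t = d̄/(s_d/√n) = 138/(95.9/√4) = 2.878
df = n − 1 = 3
p-value = P(T ≥ 2.878) ≈ 0.0318
Since p ≈ 0.0318 < α = 0.05, reject H0; the evidence is statistically significant.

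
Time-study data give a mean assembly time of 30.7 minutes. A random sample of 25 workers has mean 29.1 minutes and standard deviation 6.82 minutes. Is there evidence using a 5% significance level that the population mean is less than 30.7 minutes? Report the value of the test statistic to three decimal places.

-1.173

H0: μ = 30.7; H1: μ < 30.7 (one-sample t-test, left-tailed).
t = (x̄ − μ₀)/(s/√n) = (29.1 − 30.7)/(6.82/√25) = -1.173
df = n − 1 = 24
p-value = P(T ≤ -1.173) ≈ 0.1261
Since p ≈ 0.1261 > α = 0.05, fail to reject H0; the evidence is not statistically significant.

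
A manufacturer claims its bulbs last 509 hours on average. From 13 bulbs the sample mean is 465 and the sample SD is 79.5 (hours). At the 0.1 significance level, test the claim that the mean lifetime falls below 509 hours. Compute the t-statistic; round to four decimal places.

-1.9955

H0: μ = 509; H1: μ < 509 (one-sample t-test, left-tailed).
t = (x̄ − μ₀)/(s/√n) = (465 − 509)/(79.5/√13) = -1.9955
df = n − 1 = 12
p-value = P(T ≤ -1.9955) ≈ 0.035
Since p ≈ 0.035 < α = 0.1, reject H0; the evidence is statistically significant.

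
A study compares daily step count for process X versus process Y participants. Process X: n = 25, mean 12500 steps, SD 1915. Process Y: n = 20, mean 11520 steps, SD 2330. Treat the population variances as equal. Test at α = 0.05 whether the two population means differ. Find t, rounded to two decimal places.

1.55

Let group 1 = process X, group 2 = process Y. H0: μ_1 = μ_2; H1: μ_1 ≠ μ_2 (two-sample pooled-variance t-test, two-sided).
s_p² = [(25−1)·1915² + (20−1)·2330²]/(25+20−2) = 4445640
t = (12500 − 11520)/√[4445640·(1/25 + 1/20)] = 1.55
df = n₁ + n₂ − 2 = 43
Two-sided p-value ≈ 0.129
Since p ≈ 0.129 > α = 0.05, fail to reject H0; the data do not provide sufficient evidence against H0.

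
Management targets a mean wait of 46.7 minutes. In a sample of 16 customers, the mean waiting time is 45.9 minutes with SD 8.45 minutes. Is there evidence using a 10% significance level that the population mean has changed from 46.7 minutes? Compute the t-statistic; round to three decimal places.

-0.379

H0: μ = 46.7; H1: μ ≠ 46.7 (one-sample t-test, two-sided).
t = (x̄ − μ₀)/(s/√n) = (45.9 − 46.7)/(8.45/√16) = -0.379
df = n − 1 = 15
Two-sided p-value ≈ 0.710
Since p ≈ 0.710 > α = 0.1, fail to reject H0; the data do not provide sufficient evidence against H0.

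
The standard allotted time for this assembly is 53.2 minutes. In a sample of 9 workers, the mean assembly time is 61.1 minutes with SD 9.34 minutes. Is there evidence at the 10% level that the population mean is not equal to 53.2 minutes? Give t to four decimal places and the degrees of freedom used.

t = 2.5375, df = 8

H0: μ = 53.2; H1: μ ≠ 53.2 (one-sample t-test, two-sided).
t = (x̄ − μ₀)/(s/√n) = (61.1 − 53.2)/(9.34/√9) = 2.5375
df = n − 1 = 8
Two-sided p-value ≈ 0.035
Since p ≈ 0.035 < α = 0.1, reject H0; the evidence is statistically significant.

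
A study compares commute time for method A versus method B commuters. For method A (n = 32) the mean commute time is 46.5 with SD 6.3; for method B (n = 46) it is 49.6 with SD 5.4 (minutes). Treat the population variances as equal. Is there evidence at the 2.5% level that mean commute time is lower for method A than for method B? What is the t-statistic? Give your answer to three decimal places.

-2.328

Let group 1 = method A, group 2 = method B. H0: μ_1 = μ_2; H1: μ_1 < μ_2 (two-sample pooled-variance t-test, left-tailed).
s_p² = [(32−1)·6.3² + (46−1)·5.4²]/(32+46−2) = 33.4551
t = (46.5 − 49.6)/√[33.4551·(1/32 + 1/46)] = -2.328
df = n₁ + n₂ − 2 = 76
p-value = P(T ≤ -2.328) ≈ 0.011
Since p ≈ 0.011 < α = 0.025, reject H0; the data support H1.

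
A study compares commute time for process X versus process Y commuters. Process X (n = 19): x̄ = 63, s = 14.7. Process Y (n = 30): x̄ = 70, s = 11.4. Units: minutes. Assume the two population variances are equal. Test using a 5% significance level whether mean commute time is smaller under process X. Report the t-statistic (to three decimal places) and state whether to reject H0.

Let group 1 = process X, group 2 = process Y. H0: μ_1 = μ_2; H1: μ_1 < μ_2 (two-sample pooled-variance t-test, left-tailed).
s_p² = [(19−1)·14.7² + (30−1)·11.4²]/(19+30−2) = 162.946
t = (63 − 70)/√[162.946·(1/19 + 1/30)] = -1.870
df = n₁ + n₂ − 2 = 47
p-value = P(T ≤ -1.870) ≈ 0.0338
Since p ≈ 0.0338 < α = 0.05, reject H0; the evidence is statistically significant.

t = -1.870; reject H0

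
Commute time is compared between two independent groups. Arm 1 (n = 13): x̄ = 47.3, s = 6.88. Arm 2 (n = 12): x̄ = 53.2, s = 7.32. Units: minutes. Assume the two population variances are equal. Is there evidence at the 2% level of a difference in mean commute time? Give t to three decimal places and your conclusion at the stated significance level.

t = -2.078; fail to reject H0

Let group 1 = arm 1, group 2 = arm 2. H0: μ_1 = μ_2; H1: μ_1 ≠ μ_2 (two-sample pooled-variance t-test, two-sided).
s_p² = [(13−1)·6.88² + (12−1)·7.32²]/(13+12−2) = 50.3226
t = (47.3 − 53.2)/√[50.3226·(1/13 + 1/12)] = -2.078
df = n₁ + n₂ − 2 = 23
Two-sided p-value ≈ 0.0491
Since p ≈ 0.0491 > α = 0.02, fail to reject H0; the data do not provide sufficient evidence against H0.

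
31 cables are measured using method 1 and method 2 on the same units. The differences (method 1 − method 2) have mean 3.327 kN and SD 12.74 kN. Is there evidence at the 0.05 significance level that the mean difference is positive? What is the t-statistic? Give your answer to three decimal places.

H0: μ_d = 0; H1: μ_d > 0 (paired t-test on the differences, right-tailed).
t = d̄/(s_d/√n) = 3.327/(12.74/√31) = 1.454
df = n − 1 = 30
p-value = P(T ≥ 1.454) ≈ 0.078
Since p ≈ 0.078 > α = 0.05, fail to reject H0; the evidence is not statistically significant.

1.454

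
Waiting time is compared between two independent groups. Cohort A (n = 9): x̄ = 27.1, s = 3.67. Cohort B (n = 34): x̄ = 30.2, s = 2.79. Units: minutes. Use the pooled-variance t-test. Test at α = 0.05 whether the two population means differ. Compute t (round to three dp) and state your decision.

Let group 1 = cohort A, group 2 = cohort B. H0: μ_1 = μ_2; H1: μ_1 ≠ μ_2 (two-sample pooled-variance t-test, two-sided).
s_p² = [(9−1)·3.67² + (34−1)·2.79²]/(9+34−2) = 8.89333
t = (27.1 − 30.2)/√[8.89333·(1/9 + 1/34)] = -2.773
df = n₁ + n₂ − 2 = 41
Two-sided p-value ≈ 0.008
Since p ≈ 0.008 < α = 0.05, reject H0; the evidence is statistically significant.

t = -2.773; reject H0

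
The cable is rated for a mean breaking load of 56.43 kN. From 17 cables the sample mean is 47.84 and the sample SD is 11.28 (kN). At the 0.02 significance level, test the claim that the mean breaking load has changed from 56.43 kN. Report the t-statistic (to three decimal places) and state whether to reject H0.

t = -3.140; reject H0

H0: μ = 56.43; H1: μ ≠ 56.43 (one-sample t-test, two-sided).
t = (x̄ − μ₀)/(s/√n) = (47.84 − 56.43)/(11.28/√17) = -3.140
df = n − 1 = 16
Two-sided p-value ≈ 0.0063
Since p ≈ 0.0063 < α = 0.02, reject H0; the evidence is statistically significant.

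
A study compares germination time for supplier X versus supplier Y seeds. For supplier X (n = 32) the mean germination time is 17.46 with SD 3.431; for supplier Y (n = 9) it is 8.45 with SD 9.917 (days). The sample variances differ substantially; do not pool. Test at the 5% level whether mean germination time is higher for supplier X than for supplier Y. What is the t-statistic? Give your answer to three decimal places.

Let group 1 = supplier X, group 2 = supplier Y. H0: μ_1 = μ_2; H1: μ_1 > μ_2 (Welch's two-sample t-test, right-tailed).
t = (x̄_1 − x̄_2)/√(s_1²/n_1 + s_2²/n_2) = (17.46 − 8.45)/√(3.431²/32 + 9.917²/9) = 2.681
Welch–Satterthwaite df ≈ 8.55
p-value = P(T ≥ 2.681) ≈ 0.0132
Since p ≈ 0.0132 < α = 0.05, reject H0; the data support H1.

2.681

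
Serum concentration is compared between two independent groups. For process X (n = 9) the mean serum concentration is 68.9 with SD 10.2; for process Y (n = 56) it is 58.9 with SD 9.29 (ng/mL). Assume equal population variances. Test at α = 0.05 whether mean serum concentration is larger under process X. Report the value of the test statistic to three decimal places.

Let group 1 = process X, group 2 = process Y. H0: μ_1 = μ_2; H1: μ_1 > μ_2 (two-sample pooled-variance t-test, right-tailed).
s_p² = [(9−1)·10.2² + (56−1)·9.29²]/(9+56−2) = 88.5563
t = (68.9 − 58.9)/√[88.5563·(1/9 + 1/56)] = 2.959
df = n₁ + n₂ − 2 = 63
p-value = P(T ≥ 2.959) ≈ 0.002
Since p ≈ 0.002 < α = 0.05, reject H0; the data support H1.

2.959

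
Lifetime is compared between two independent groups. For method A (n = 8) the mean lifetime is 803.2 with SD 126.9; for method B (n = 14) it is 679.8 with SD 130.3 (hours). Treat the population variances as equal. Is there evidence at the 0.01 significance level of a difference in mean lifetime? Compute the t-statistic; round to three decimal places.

2.156

Let group 1 = method A, group 2 = method B. H0: μ_1 = μ_2; H1: μ_1 ≠ μ_2 (two-sample pooled-variance t-test, two-sided).
s_p² = [(8−1)·126.9² + (14−1)·130.3²]/(8+14−2) = 16672
t = (803.2 − 679.8)/√[16672·(1/8 + 1/14)] = 2.156
df = n₁ + n₂ − 2 = 20
Two-sided p-value ≈ 0.043
Since p ≈ 0.043 > α = 0.01, fail to reject H0; the data do not provide sufficient evidence against H0.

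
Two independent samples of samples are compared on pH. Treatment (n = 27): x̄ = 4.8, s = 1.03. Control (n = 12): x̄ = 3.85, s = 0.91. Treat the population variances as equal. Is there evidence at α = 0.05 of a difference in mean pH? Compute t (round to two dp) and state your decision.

Let group 1 = treatment, group 2 = control. H0: μ_1 = μ_2; H1: μ_1 ≠ μ_2 (two-sample pooled-variance t-test, two-sided).
s_p² = [(27−1)·1.03² + (12−1)·0.91²]/(27+12−2) = 0.991689
t = (4.8 − 3.85)/√[0.991689·(1/27 + 1/12)] = 2.75
df = n₁ + n₂ − 2 = 37
Two-sided p-value ≈ 0.009
Since p ≈ 0.009 < α = 0.05, reject H0; the data support H1.

t = 2.75; reject H0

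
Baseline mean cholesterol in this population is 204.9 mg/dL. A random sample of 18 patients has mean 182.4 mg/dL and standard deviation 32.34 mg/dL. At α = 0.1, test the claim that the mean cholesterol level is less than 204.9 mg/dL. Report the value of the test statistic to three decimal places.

-2.952

H0: μ = 204.9; H1: μ < 204.9 (one-sample t-test, left-tailed).
t = (x̄ − μ₀)/(s/√n) = (182.4 − 204.9)/(32.34/√18) = -2.952
df = n − 1 = 17
p-value = P(T ≤ -2.952) ≈ 0.004
Since p ≈ 0.004 < α = 0.1, reject H0; the data support H1.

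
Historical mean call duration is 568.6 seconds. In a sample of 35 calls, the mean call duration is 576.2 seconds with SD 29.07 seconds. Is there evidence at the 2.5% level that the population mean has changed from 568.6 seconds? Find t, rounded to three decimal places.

1.547

H0: μ = 568.6; H1: μ ≠ 568.6 (one-sample t-test, two-sided).
t = (x̄ − μ₀)/(s/√n) = (576.2 − 568.6)/(29.07/√35) = 1.547
df = n − 1 = 34
Two-sided p-value ≈ 0.131
Since p ≈ 0.131 > α = 0.025, fail to reject H0; the data do not provide sufficient evidence against H0.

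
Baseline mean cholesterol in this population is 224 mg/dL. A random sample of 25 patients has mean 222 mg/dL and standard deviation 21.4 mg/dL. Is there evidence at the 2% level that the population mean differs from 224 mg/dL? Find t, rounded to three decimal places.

-0.467

H0: μ = 224; H1: μ ≠ 224 (one-sample t-test, two-sided).
t = (x̄ − μ₀)/(s/√n) = (222 − 224)/(21.4/√25) = -0.467
df = n − 1 = 24
Two-sided p-value ≈ 0.6445
Since p ≈ 0.6445 > α = 0.02, fail to reject H0; the data do not provide sufficient evidence against H0.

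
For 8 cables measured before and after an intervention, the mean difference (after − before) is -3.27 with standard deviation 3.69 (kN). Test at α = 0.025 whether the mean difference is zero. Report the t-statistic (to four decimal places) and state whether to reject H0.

t = -2.5065; fail to reject H0

H0: μ_d = 0; H1: μ_d ≠ 0 (paired t-test on the differences, two-sided).
t = d̄/(s_d/√n) = -3.27/(3.69/√8) = -2.5065
df = n − 1 = 7
Two-sided p-value ≈ 0.041
Since p ≈ 0.041 > α = 0.025, fail to reject H0; the evidence is not statistically significant.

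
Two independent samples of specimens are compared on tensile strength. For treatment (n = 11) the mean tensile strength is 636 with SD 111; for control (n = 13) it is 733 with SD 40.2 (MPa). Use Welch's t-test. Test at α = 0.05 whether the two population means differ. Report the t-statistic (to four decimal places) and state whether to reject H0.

t = -2.7497; reject H0

Let group 1 = treatment, group 2 = control. H0: μ_1 = μ_2; H1: μ_1 ≠ μ_2 (Welch's two-sample t-test, two-sided).
t = (x̄_1 − x̄_2)/√(s_1²/n_1 + s_2²/n_2) = (636 − 733)/√(111²/11 + 40.2²/13) = -2.7497
Welch–Satterthwaite df ≈ 12.22
Two-sided p-value ≈ 0.0174
Since p ≈ 0.0174 < α = 0.05, reject H0; the evidence is statistically significant.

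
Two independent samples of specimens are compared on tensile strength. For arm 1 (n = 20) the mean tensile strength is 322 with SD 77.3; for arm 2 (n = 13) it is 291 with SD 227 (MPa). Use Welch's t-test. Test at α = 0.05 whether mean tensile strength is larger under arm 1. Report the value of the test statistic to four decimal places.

0.4748

Let group 1 = arm 1, group 2 = arm 2. H0: μ_1 = μ_2; H1: μ_1 > μ_2 (Welch's two-sample t-test, right-tailed).
t = (x̄_1 − x̄_2)/√(s_1²/n_1 + s_2²/n_2) = (322 − 291)/√(77.3²/20 + 227²/13) = 0.4748
Welch–Satterthwaite df ≈ 13.83
p-value = P(T ≥ 0.4748) ≈ 0.3212
Since p ≈ 0.3212 > α = 0.05, fail to reject H0; the data do not provide sufficient evidence against H0.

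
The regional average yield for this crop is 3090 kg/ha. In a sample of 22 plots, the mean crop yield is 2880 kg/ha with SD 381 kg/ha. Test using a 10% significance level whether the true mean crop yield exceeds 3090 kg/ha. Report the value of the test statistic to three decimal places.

H0: μ = 3090; H1: μ > 3090 (one-sample t-test, right-tailed).
t = (x̄ − μ₀)/(s/√n) = (2880 − 3090)/(381/√22) = -2.585
df = n − 1 = 21
p-value = P(T ≥ -2.585) ≈ 0.9914
Since p ≈ 0.9914 > α = 0.1, fail to reject H0; the data do not provide sufficient evidence against H0.

-2.585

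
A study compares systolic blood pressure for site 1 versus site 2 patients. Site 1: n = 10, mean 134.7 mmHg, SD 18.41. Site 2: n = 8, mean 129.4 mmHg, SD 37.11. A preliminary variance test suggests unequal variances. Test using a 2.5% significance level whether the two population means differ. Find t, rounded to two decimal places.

Let group 1 = site 1, group 2 = site 2. H0: μ_1 = μ_2; H1: μ_1 ≠ μ_2 (Welch's two-sample t-test, two-sided).
t = (x̄_1 − x̄_2)/√(s_1²/n_1 + s_2²/n_2) = (134.7 − 129.4)/√(18.41²/10 + 37.11²/8) = 0.37
Welch–Satterthwaite df ≈ 9.73
Two-sided p-value ≈ 0.720
Since p ≈ 0.720 > α = 0.025, fail to reject H0; the data do not provide sufficient evidence against H0.

0.37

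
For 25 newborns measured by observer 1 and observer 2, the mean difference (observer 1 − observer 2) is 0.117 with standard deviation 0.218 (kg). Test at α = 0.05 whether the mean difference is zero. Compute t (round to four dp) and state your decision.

H0: μ_d = 0; H1: μ_d ≠ 0 (paired t-test on the differences, two-sided).
t = d̄/(s_d/√n) = 0.117/(0.218/√25) = 2.6835
df = n − 1 = 24
Two-sided p-value ≈ 0.0130
Since p ≈ 0.0130 < α = 0.05, reject H0; the evidence is statistically significant.

t = 2.6835; reject H0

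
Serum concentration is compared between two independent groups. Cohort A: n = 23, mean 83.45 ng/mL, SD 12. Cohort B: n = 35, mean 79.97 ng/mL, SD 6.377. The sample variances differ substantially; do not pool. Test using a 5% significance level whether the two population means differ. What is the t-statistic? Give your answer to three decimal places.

Let group 1 = cohort A, group 2 = cohort B. H0: μ_1 = μ_2; H1: μ_1 ≠ μ_2 (Welch's two-sample t-test, two-sided).
t = (x̄_1 − x̄_2)/√(s_1²/n_1 + s_2²/n_2) = (83.45 − 79.97)/√(12²/23 + 6.377²/35) = 1.277
Welch–Satterthwaite df ≈ 30.25
Two-sided p-value ≈ 0.211
Since p ≈ 0.211 > α = 0.05, fail to reject H0; the data do not provide sufficient evidence against H0.

1.277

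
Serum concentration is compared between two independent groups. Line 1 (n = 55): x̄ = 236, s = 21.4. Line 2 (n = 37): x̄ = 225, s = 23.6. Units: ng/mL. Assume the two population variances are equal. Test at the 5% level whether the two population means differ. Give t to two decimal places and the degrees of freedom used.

t = 2.32, df = 90

Let group 1 = line 1, group 2 = line 2. H0: μ_1 = μ_2; H1: μ_1 ≠ μ_2 (two-sample pooled-variance t-test, two-sided).
s_p² = [(55−1)·21.4² + (37−1)·23.6²]/(55+37−2) = 497.56
t = (236 − 225)/√[497.56·(1/55 + 1/37)] = 2.32
df = n₁ + n₂ − 2 = 90
Two-sided p-value ≈ 0.0226
Since p ≈ 0.0226 < α = 0.05, reject H0; the evidence is statistically significant.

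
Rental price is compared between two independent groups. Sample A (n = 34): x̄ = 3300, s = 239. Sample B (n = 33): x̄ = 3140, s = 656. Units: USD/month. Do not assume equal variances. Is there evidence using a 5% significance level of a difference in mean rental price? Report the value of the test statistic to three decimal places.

Let group 1 = sample A, group 2 = sample B. H0: μ_1 = μ_2; H1: μ_1 ≠ μ_2 (Welch's two-sample t-test, two-sided).
t = (x̄_1 − x̄_2)/√(s_1²/n_1 + s_2²/n_2) = (3300 − 3140)/√(239²/34 + 656²/33) = 1.319
Welch–Satterthwaite df ≈ 40.13
Two-sided p-value ≈ 0.195
Since p ≈ 0.195 > α = 0.05, fail to reject H0; the data do not provide sufficient evidence against H0.

1.319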